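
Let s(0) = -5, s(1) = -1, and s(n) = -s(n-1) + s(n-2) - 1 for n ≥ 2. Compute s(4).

s(2) = -(-1) + (-5) - 1 = -5
s(3) = -(-5) + (-1) - 1 = 3
s(4) = -3 + (-5) - 1 = -9

-9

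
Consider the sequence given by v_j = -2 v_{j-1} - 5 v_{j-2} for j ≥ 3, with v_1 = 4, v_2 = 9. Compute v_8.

1691

v_3 = -2·9 - 5·4 = -38
v_4 = -2·(-38) - 5·9 = 31
v_5 = -2·31 - 5·(-38) = 128
v_6 = -2·128 - 5·31 = -411
v_7 = -2·(-411) - 5·128 = 182
v_8 = -2·182 - 5·(-411) = 1691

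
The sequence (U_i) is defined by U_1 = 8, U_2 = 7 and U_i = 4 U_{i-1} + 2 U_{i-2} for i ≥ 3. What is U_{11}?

6578624

U_3 = 4*7 + 2*8 = 44
U_4 = 4*44 + 2*7 = 190
U_5 = 4*190 + 2*44 = 848
U_6 = 4*848 + 2*190 = 3772
U_7 = 4*3772 + 2*848 = 16784
U_8 = 4*16784 + 2*3772 = 74680
U_9 = 4*74680 + 2*16784 = 332288
U_{10} = 4*332288 + 2*74680 = 1478512
U_{11} = 4*1478512 + 2*332288 = 6578624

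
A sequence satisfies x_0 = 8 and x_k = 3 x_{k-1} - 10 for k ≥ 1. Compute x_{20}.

10460353208

The fixed point is -10/(1 - 3) = 5, so x_k - 5 = 3(x_{k-1} - 5).
Hence x_k = 3·3^k + 5.
x_{20} = 3·3^{20} + 5 = 3·3486784401 + 5 = 10460353208.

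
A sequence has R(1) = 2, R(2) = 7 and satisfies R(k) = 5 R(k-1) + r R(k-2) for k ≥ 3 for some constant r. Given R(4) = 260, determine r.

5

R(3) = 35 + 2r
R(4) = 175 + 17r
So 175 + 17r = 260, giving r = 5.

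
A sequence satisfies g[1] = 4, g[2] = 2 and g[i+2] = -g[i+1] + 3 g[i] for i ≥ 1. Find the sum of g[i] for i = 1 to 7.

148

g[3] = -2 + 3(4) = 10
g[4] = -10 + 3(2) = -4
g[5] = -(-4) + 3(10) = 34
g[6] = -34 + 3(-4) = -46
g[7] = -(-46) + 3(34) = 148
Sum = 4 + 2 + 10 + (-4) + 34 + (-46) + 148 = 148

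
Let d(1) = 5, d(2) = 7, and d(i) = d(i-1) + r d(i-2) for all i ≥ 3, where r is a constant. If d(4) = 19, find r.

d(3) = 7 + 5r
d(4) = 7 + 12r
So 7 + 12r = 19, giving r = 1.

1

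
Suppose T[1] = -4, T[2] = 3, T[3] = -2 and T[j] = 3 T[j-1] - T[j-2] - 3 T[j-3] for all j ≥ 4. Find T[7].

16

T[4] = 3·(-2) - 3 - 3·(-4) = 3
T[5] = 3·3 - (-2) - 3·3 = 2
T[6] = 3·2 - 3 - 3·(-2) = 9
T[7] = 3·9 - 2 - 3·3 = 16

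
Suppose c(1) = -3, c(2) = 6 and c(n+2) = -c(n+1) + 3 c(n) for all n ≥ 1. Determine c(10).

5001

c(3) = -6 + 3*(-3) = -15
c(4) = -(-15) + 3*6 = 33
c(5) = -33 + 3*(-15) = -78
c(6) = -(-78) + 3*33 = 177
c(7) = -177 + 3*(-78) = -411
c(8) = -(-411) + 3*177 = 942
c(9) = -942 + 3*(-411) = -2175
c(10) = -(-2175) + 3*942 = 5001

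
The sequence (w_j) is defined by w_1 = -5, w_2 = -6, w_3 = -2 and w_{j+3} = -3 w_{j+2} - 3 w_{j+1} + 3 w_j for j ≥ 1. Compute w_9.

w_4 = -3·(-2) - 3·(-6) + 3·(-5) = 9
w_5 = -3·9 - 3·(-2) + 3·(-6) = -39
w_6 = -3·(-39) - 3·9 + 3·(-2) = 84
w_7 = -3·84 - 3·(-39) + 3·9 = -108
w_8 = -3·(-108) - 3·84 + 3·(-39) = -45
w_9 = -3·(-45) - 3·(-108) + 3·84 = 711

711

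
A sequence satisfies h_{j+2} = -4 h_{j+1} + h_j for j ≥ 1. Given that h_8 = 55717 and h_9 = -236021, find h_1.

Rearranging, h_{j-2} = h_j + 4 h_{j-1}.
h_7 = -236021 + 4(55717) = -13153
h_6 = 55717 + 4(-13153) = 3105
h_5 = -13153 + 4(3105) = -733
h_4 = 3105 + 4(-733) = 173
h_3 = -733 + 4(173) = -41
h_2 = 173 + 4(-41) = 9
h_1 = -41 + 4(9) = -5

-5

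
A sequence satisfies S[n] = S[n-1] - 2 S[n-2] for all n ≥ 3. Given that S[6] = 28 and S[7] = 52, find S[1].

6

Rearranging, S[n-2] = (S[n] - S[n-1]) / -2.
S[5] = (52 - 28) / -2 = 24/-2 = -12
S[4] = (28 - (-12)) / -2 = 40/-2 = -20
S[3] = (-12 - (-20)) / -2 = 8/-2 = -4
S[2] = (-20 - (-4)) / -2 = -16/-2 = 8
S[1] = (-4 - 8) / -2 = -12/-2 = 6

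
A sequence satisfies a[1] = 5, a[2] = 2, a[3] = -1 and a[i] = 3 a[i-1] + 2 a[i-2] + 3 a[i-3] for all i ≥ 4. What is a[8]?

a[4] = 3(-1) + 2(2) + 3(5) = 16
a[5] = 3(16) + 2(-1) + 3(2) = 52
a[6] = 3(52) + 2(16) + 3(-1) = 185
a[7] = 3(185) + 2(52) + 3(16) = 707
a[8] = 3(707) + 2(185) + 3(52) = 2647

2647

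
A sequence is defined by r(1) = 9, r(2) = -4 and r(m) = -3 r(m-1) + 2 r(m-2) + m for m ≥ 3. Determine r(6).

r(3) = -3·(-4) + 2·9 + 3 = 33
r(4) = -3·33 + 2·(-4) + 4 = -103
r(5) = -3·(-103) + 2·33 + 5 = 380
r(6) = -3·380 + 2·(-103) + 6 = -1340

-1340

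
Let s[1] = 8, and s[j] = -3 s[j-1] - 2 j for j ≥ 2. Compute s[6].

s[2] = -3*8 - 4 = -28
s[3] = -3*(-28) - 6 = 78
s[4] = -3*78 - 8 = -242
s[5] = -3*(-242) - 10 = 716
s[6] = -3*716 - 12 = -2160

-2160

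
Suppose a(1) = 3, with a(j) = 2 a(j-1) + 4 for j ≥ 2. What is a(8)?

892

a(2) = 2·3 + 4 = 10
a(3) = 2·10 + 4 = 24
a(4) = 2·24 + 4 = 52
a(5) = 2·52 + 4 = 108
a(6) = 2·108 + 4 = 220
a(7) = 2·220 + 4 = 444
a(8) = 2·444 + 4 = 892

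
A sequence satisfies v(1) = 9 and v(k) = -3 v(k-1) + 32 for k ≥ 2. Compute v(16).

The fixed point is 32/(1 + 3) = 8, so v(k) - 8 = -3(v(k-1) - 8).
Hence v(k) = 1·(-3)^{k-1} + 8.
v(16) = 1·(-3)^{15} + 8 = 1·-14348907 + 8 = -14348899.

-14348899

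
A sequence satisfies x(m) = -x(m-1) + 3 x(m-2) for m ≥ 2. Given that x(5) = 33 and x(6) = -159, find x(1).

-6

Rearranging, x(m-2) = (x(m) + x(m-1)) / 3.
x(4) = (-159 + 33) / 3 = -126/3 = -42
x(3) = (33 + (-42)) / 3 = -9/3 = -3
x(2) = (-42 + (-3)) / 3 = -45/3 = -15
x(1) = (-3 + (-15)) / 3 = -18/3 = -6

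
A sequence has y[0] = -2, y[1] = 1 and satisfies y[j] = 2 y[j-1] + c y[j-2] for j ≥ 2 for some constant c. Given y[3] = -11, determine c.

y[2] = 2 - 2c
y[3] = 4 - 3c
So 4 - 3c = -11, giving c = 5.

5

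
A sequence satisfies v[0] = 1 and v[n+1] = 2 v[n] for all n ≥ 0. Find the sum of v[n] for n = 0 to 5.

63

v[1] = 2(1) = 2
v[2] = 2(2) = 4
v[3] = 2(4) = 8
v[4] = 2(8) = 16
v[5] = 2(16) = 32
Sum = 1 + 2 + 4 + 8 + 16 + 32 = 63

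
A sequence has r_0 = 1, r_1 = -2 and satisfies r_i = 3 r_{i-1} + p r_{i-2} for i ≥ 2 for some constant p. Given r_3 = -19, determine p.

r_2 = -6 + p
r_3 = -18 + p
So -18 + p = -19, giving p = -1.

-1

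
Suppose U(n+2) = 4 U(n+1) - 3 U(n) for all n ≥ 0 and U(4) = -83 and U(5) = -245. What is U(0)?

Rearranging, U(n-2) = (U(n) - 4 U(n-1)) / -3.
U(3) = (-245 - 4(-83)) / -3 = 87/-3 = -29
U(2) = (-83 - 4(-29)) / -3 = 33/-3 = -11
U(1) = (-29 - 4(-11)) / -3 = 15/-3 = -5
U(0) = (-11 - 4(-5)) / -3 = 9/-3 = -3

-3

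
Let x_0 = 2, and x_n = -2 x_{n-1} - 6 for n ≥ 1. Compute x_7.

x_1 = -2(2) - 6 = -10
x_2 = -2(-10) - 6 = 14
x_3 = -2(14) - 6 = -34
x_4 = -2(-34) - 6 = 62
x_5 = -2(62) - 6 = -130
x_6 = -2(-130) - 6 = 254
x_7 = -2(254) - 6 = -514

-514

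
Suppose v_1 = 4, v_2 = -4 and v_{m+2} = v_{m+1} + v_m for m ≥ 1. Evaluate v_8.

v_3 = (-4) + 4 = 0
v_4 = 0 + (-4) = -4
v_5 = (-4) + 0 = -4
v_6 = (-4) + (-4) = -8
v_7 = (-8) + (-4) = -12
v_8 = (-12) + (-8) = -20

-20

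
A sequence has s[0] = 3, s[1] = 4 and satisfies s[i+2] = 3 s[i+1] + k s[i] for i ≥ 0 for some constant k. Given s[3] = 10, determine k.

s[2] = 12 + 3k
s[3] = 36 + 13k
So 36 + 13k = 10, giving k = -2.

-2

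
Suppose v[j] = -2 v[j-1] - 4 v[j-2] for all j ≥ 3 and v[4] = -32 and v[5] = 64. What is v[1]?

-4

Rearranging, v[j-2] = (v[j] + 2 v[j-1]) / -4.
v[3] = (64 + 2(-32)) / -4 = 0/-4 = 0
v[2] = (-32 + 2(0)) / -4 = -32/-4 = 8
v[1] = (0 + 2(8)) / -4 = 16/-4 = -4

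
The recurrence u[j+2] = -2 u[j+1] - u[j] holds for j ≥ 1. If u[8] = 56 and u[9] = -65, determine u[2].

Rearranging, u[j-2] = -(u[j] + 2 u[j-1]).
u[7] = -(-65 + 2(56)) = -47
u[6] = -(56 + 2(-47)) = 38
u[5] = -(-47 + 2(38)) = -29
u[4] = -(38 + 2(-29)) = 20
u[3] = -(-29 + 2(20)) = -11
u[2] = -(20 + 2(-11)) = 2

2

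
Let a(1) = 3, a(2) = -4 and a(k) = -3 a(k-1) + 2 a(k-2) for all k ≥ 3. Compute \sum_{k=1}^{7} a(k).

a(3) = -3(-4) + 2(3) = 18
a(4) = -3(18) + 2(-4) = -62
a(5) = -3(-62) + 2(18) = 222
a(6) = -3(222) + 2(-62) = -790
a(7) = -3(-790) + 2(222) = 2814
Sum = 3 + (-4) + 18 + (-62) + 222 + (-790) + 2814 = 2201

2201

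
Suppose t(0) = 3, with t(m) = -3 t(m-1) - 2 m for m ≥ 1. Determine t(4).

271

t(1) = -3*3 - 2 = -11
t(2) = -3*(-11) - 4 = 29
t(3) = -3*29 - 6 = -93
t(4) = -3*(-93) - 8 = 271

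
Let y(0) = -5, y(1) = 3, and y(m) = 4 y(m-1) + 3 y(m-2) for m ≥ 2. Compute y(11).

-940611

y(2) = 4·3 + 3·(-5) = -3
y(3) = 4·(-3) + 3·3 = -3
y(4) = 4·(-3) + 3·(-3) = -21
y(5) = 4·(-21) + 3·(-3) = -93
y(6) = 4·(-93) + 3·(-21) = -435
y(7) = 4·(-435) + 3·(-93) = -2019
y(8) = 4·(-2019) + 3·(-435) = -9381
y(9) = 4·(-9381) + 3·(-2019) = -43581
y(10) = 4·(-43581) + 3·(-9381) = -202467
y(11) = 4·(-202467) + 3·(-43581) = -940611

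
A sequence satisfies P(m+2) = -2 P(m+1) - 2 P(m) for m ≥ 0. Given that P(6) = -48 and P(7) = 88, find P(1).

-1

Rearranging, P(m-2) = (P(m) + 2 P(m-1)) / -2.
P(5) = (88 + 2*(-48)) / -2 = -8/-2 = 4
P(4) = (-48 + 2*4) / -2 = -40/-2 = 20
P(3) = (4 + 2*20) / -2 = 44/-2 = -22
P(2) = (20 + 2*(-22)) / -2 = -24/-2 = 12
P(1) = (-22 + 2*12) / -2 = 2/-2 = -1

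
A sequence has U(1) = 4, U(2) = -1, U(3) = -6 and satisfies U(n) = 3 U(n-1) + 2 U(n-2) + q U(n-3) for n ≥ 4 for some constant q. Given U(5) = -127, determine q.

-5

U(4) = -20 + 4q
U(5) = -72 + 11q
So -72 + 11q = -127, giving q = -5.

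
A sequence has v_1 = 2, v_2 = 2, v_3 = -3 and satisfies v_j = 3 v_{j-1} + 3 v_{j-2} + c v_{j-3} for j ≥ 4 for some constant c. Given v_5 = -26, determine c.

v_4 = -3 + 2c
v_5 = -18 + 8c
So -18 + 8c = -26, giving c = -1.

-1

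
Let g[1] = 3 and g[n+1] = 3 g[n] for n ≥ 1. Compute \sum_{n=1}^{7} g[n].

g[2] = 3(3) = 9
g[3] = 3(9) = 27
g[4] = 3(27) = 81
g[5] = 3(81) = 243
g[6] = 3(243) = 729
g[7] = 3(729) = 2187
Sum = 3 + 9 + 27 + 81 + 243 + 729 + 2187 = 3279

3279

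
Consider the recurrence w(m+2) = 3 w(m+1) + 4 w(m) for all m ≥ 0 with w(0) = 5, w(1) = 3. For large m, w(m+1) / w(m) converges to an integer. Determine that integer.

4

The characteristic equation is r^2 - 3r - 4 = 0, which factors as (r - 4)(r + 1) = 0.
So the roots are 4 and -1. Since |4| > |-1| and the coefficient of 4^m is non-zero, the ratio tends to 4.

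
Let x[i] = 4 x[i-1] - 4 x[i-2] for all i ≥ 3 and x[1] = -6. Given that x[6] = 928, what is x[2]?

Let x[2] = z.
x[3] = 24 + 4z
x[4] = 96 + 12z
x[5] = 288 + 32z
x[6] = 768 + 80z
So 768 + 80z = 928, giving z = 2.

2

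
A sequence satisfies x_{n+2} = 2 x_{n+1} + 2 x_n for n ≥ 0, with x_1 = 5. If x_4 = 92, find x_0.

Let x_0 = w.
x_2 = 10 + 2w
x_3 = 30 + 4w
x_4 = 80 + 12w
So 80 + 12w = 92, giving w = 1.

1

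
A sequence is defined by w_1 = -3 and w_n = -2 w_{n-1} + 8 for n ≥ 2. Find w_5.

-88

w_2 = -2*(-3) + 8 = 14
w_3 = -2*14 + 8 = -20
w_4 = -2*(-20) + 8 = 48
w_5 = -2*48 + 8 = -88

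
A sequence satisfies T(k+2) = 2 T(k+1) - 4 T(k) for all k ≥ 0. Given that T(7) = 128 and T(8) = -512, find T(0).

Rearranging, T(k-2) = (T(k) - 2 T(k-1)) / -4.
T(6) = (-512 - 2*128) / -4 = -768/-4 = 192
T(5) = (128 - 2*192) / -4 = -256/-4 = 64
T(4) = (192 - 2*64) / -4 = 64/-4 = -16
T(3) = (64 - 2*(-16)) / -4 = 96/-4 = -24
T(2) = (-16 - 2*(-24)) / -4 = 32/-4 = -8
T(1) = (-24 - 2*(-8)) / -4 = -8/-4 = 2
T(0) = (-8 - 2*2) / -4 = -12/-4 = 3

3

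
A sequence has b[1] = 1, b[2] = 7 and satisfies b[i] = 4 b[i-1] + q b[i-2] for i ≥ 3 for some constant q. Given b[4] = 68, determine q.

-4

b[3] = 28 + q
b[4] = 112 + 11q
So 112 + 11q = 68, giving q = -4.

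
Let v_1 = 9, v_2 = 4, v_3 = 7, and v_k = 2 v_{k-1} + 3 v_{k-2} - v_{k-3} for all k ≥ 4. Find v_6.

v_4 = 2·7 + 3·4 - 9 = 17
v_5 = 2·17 + 3·7 - 4 = 51
v_6 = 2·51 + 3·17 - 7 = 146

146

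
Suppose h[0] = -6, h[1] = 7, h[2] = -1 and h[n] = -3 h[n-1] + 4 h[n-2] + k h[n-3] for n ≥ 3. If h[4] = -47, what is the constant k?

2

h[3] = 31 - 6k
h[4] = -97 + 25k
So -97 + 25k = -47, giving k = 2.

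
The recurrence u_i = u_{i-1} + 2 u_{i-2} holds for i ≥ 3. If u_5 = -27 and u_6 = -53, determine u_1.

Rearranging, u_{i-2} = (u_i - u_{i-1}) / 2.
u_4 = (-53 - (-27)) / 2 = -26/2 = -13
u_3 = (-27 - (-13)) / 2 = -14/2 = -7
u_2 = (-13 - (-7)) / 2 = -6/2 = -3
u_1 = (-7 - (-3)) / 2 = -4/2 = -2

-2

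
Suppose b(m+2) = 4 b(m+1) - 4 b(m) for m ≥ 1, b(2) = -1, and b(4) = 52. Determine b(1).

Let b(1) = y.
b(3) = -4 - 4y
b(4) = -12 - 16y
So -12 - 16y = 52, giving y = -4.

-4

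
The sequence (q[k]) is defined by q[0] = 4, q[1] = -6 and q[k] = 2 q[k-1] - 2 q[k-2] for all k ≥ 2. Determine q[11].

-448

q[2] = 2(-6) - 2(4) = -20
q[3] = 2(-20) - 2(-6) = -28
q[4] = 2(-28) - 2(-20) = -16
q[5] = 2(-16) - 2(-28) = 24
q[6] = 2(24) - 2(-16) = 80
q[7] = 2(80) - 2(24) = 112
q[8] = 2(112) - 2(80) = 64
q[9] = 2(64) - 2(112) = -96
q[10] = 2(-96) - 2(64) = -320
q[11] = 2(-320) - 2(-96) = -448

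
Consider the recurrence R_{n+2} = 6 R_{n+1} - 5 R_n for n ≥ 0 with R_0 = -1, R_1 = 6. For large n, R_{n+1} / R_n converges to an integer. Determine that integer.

The characteristic equation is r^2 - 6r + 5 = 0, which factors as (r - 5)(r - 1) = 0.
So the roots are 5 and 1. Since |5| > |1| and the coefficient of 5^n is non-zero, the ratio tends to 5.

5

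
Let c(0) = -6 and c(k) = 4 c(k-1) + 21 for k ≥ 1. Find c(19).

The fixed point is 21/(1 - 4) = -7, so c(k) + 7 = 4(c(k-1) + 7).
Hence c(k) = 1·4^k - 7.
c(19) = 1·4^{19} - 7 = 1·274877906944 - 7 = 274877906937.

274877906937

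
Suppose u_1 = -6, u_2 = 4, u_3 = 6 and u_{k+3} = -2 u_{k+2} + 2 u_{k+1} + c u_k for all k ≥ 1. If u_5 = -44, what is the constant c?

u_4 = -4 - 6c
u_5 = 20 + 16c
So 20 + 16c = -44, giving c = -4.

-4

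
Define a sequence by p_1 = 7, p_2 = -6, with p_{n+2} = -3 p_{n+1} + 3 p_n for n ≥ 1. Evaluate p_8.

-28350

p_3 = -3·(-6) + 3·7 = 39
p_4 = -3·39 + 3·(-6) = -135
p_5 = -3·(-135) + 3·39 = 522
p_6 = -3·522 + 3·(-135) = -1971
p_7 = -3·(-1971) + 3·522 = 7479
p_8 = -3·7479 + 3·(-1971) = -28350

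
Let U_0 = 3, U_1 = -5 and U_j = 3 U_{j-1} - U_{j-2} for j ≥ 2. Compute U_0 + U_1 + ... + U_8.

-9804

U_2 = 3·(-5) - 3 = -18
U_3 = 3·(-18) - (-5) = -49
U_4 = 3·(-49) - (-18) = -129
U_5 = 3·(-129) - (-49) = -338
U_6 = 3·(-338) - (-129) = -885
U_7 = 3·(-885) - (-338) = -2317
U_8 = 3·(-2317) - (-885) = -6066
Sum = 3 + (-5) + (-18) + (-49) + (-129) + (-338) + (-885) + (-2317) + (-6066) = -9804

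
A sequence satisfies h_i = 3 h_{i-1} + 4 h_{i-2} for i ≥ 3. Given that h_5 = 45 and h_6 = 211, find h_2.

Rearranging, h_{i-2} = (h_i - 3 h_{i-1}) / 4.
h_4 = (211 - 3·45) / 4 = 76/4 = 19
h_3 = (45 - 3·19) / 4 = -12/4 = -3
h_2 = (19 - 3·(-3)) / 4 = 28/4 = 7

7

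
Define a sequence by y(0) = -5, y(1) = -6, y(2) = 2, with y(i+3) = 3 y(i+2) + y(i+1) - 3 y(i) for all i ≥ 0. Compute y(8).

y(3) = 3·2 + (-6) - 3·(-5) = 15
y(4) = 3·15 + 2 - 3·(-6) = 65
y(5) = 3·65 + 15 - 3·2 = 204
y(6) = 3·204 + 65 - 3·15 = 632
y(7) = 3·632 + 204 - 3·65 = 1905
y(8) = 3·1905 + 632 - 3·204 = 5735

5735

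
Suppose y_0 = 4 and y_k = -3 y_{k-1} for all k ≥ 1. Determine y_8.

26244

y_1 = -3*4 = -12
y_2 = -3*(-12) = 36
y_3 = -3*36 = -108
y_4 = -3*(-108) = 324
y_5 = -3*324 = -972
y_6 = -3*(-972) = 2916
y_7 = -3*2916 = -8748
y_8 = -3*(-8748) = 26244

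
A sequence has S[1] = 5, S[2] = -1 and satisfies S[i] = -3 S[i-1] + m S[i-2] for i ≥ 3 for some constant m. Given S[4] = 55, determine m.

S[3] = 3 + 5m
S[4] = -9 - 16m
So -9 - 16m = 55, giving m = -4.

-4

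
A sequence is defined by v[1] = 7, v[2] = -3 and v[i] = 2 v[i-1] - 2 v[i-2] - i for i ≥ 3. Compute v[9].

v[3] = 2·(-3) - 2·7 - 3 = -23
v[4] = 2·(-23) - 2·(-3) - 4 = -44
v[5] = 2·(-44) - 2·(-23) - 5 = -47
v[6] = 2·(-47) - 2·(-44) - 6 = -12
v[7] = 2·(-12) - 2·(-47) - 7 = 63
v[8] = 2·63 - 2·(-12) - 8 = 142
v[9] = 2·142 - 2·63 - 9 = 149

149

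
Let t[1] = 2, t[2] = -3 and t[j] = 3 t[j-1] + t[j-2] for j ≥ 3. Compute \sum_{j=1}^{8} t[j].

-4081

t[3] = 3(-3) + 2 = -7
t[4] = 3(-7) + (-3) = -24
t[5] = 3(-24) + (-7) = -79
t[6] = 3(-79) + (-24) = -261
t[7] = 3(-261) + (-79) = -862
t[8] = 3(-862) + (-261) = -2847
Sum = 2 + (-3) + (-7) + (-24) + (-79) + (-261) + (-862) + (-2847) = -4081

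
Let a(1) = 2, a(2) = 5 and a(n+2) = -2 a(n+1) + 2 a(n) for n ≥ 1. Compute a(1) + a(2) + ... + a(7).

a(3) = -2(5) + 2(2) = -6
a(4) = -2(-6) + 2(5) = 22
a(5) = -2(22) + 2(-6) = -56
a(6) = -2(-56) + 2(22) = 156
a(7) = -2(156) + 2(-56) = -424
Sum = 2 + 5 + (-6) + 22 + (-56) + 156 + (-424) = -301

-301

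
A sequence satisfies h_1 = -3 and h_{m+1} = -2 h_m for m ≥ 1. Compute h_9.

-768

h_2 = -2·(-3) = 6
h_3 = -2·6 = -12
h_4 = -2·(-12) = 24
h_5 = -2·24 = -48
h_6 = -2·(-48) = 96
h_7 = -2·96 = -192
h_8 = -2·(-192) = 384
h_9 = -2·384 = -768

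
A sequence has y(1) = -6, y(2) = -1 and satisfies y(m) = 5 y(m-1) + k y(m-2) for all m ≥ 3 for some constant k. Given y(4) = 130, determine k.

y(3) = -5 - 6k
y(4) = -25 - 31k
So -25 - 31k = 130, giving k = -5.

-5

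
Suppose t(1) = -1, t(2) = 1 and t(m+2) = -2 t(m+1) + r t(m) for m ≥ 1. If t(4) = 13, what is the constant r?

3

t(3) = -2 - r
t(4) = 4 + 3r
So 4 + 3r = 13, giving r = 3.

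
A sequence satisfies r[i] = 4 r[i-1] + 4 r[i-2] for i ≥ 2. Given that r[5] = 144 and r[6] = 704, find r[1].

Rearranging, r[i-2] = (r[i] - 4 r[i-1]) / 4.
r[4] = (704 - 4*144) / 4 = 128/4 = 32
r[3] = (144 - 4*32) / 4 = 16/4 = 4
r[2] = (32 - 4*4) / 4 = 16/4 = 4
r[1] = (4 - 4*4) / 4 = -12/4 = -3

-3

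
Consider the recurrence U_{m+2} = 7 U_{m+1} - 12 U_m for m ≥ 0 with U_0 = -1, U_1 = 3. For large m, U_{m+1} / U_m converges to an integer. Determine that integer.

The characteristic equation is r^2 - 7r + 12 = 0, which factors as (r - 4)(r - 3) = 0.
So the roots are 4 and 3. Since |4| > |3| and the coefficient of 4^m is non-zero, the ratio tends to 4.

4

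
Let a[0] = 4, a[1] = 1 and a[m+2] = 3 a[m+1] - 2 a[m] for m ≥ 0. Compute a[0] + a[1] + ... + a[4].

-58

a[2] = 3·1 - 2·4 = -5
a[3] = 3·(-5) - 2·1 = -17
a[4] = 3·(-17) - 2·(-5) = -41
Sum = 4 + 1 + (-5) + (-17) + (-41) = -58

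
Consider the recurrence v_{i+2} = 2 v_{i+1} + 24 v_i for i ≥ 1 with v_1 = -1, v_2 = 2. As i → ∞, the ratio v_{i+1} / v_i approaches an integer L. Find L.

The characteristic equation is r^2 - 2r - 24 = 0, which factors as (r - 6)(r + 4) = 0.
So the roots are 6 and -4. Since |6| > |-4| and the coefficient of 6^i is non-zero, the ratio tends to 6.

6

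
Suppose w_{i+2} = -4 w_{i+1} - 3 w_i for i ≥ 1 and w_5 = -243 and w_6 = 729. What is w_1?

-3

Rearranging, w_{i-2} = (w_i + 4 w_{i-1}) / -3.
w_4 = (729 + 4*(-243)) / -3 = -243/-3 = 81
w_3 = (-243 + 4*81) / -3 = 81/-3 = -27
w_2 = (81 + 4*(-27)) / -3 = -27/-3 = 9
w_1 = (-27 + 4*9) / -3 = 9/-3 = -3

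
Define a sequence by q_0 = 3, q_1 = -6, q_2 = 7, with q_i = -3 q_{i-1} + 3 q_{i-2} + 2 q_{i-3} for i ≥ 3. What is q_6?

q_3 = -3(7) + 3(-6) + 2(3) = -33
q_4 = -3(-33) + 3(7) + 2(-6) = 108
q_5 = -3(108) + 3(-33) + 2(7) = -409
q_6 = -3(-409) + 3(108) + 2(-33) = 1485

1485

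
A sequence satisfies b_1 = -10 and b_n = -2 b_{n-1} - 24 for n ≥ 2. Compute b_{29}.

-536870920

The fixed point is -24/(1 + 2) = -8, so b_n + 8 = -2(b_{n-1} + 8).
Hence b_n = -2·(-2)^{n-1} - 8.
b_{29} = -2·(-2)^{28} - 8 = -2·268435456 - 8 = -536870920.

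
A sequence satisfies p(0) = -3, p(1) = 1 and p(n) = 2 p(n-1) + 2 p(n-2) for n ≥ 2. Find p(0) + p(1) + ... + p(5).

-84

p(2) = 2·1 + 2·(-3) = -4
p(3) = 2·(-4) + 2·1 = -6
p(4) = 2·(-6) + 2·(-4) = -20
p(5) = 2·(-20) + 2·(-6) = -52
Sum = (-3) + 1 + (-4) + (-6) + (-20) + (-52) = -84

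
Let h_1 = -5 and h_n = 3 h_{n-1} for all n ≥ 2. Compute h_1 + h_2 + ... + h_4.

h_2 = 3(-5) = -15
h_3 = 3(-15) = -45
h_4 = 3(-45) = -135
Sum = (-5) + (-15) + (-45) + (-135) = -200

-200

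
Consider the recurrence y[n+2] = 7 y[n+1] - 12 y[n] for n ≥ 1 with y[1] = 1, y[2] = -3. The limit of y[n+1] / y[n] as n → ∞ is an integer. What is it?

The characteristic equation is r^2 - 7r + 12 = 0, which factors as (r - 4)(r - 3) = 0.
So the roots are 4 and 3. Since |4| > |3| and the coefficient of 4^n is non-zero, the ratio tends to 4.

4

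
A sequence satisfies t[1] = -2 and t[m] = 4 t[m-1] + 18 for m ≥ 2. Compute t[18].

68719476730

The fixed point is 18/(1 - 4) = -6, so t[m] + 6 = 4(t[m-1] + 6).
Hence t[m] = 4·4^{m-1} - 6.
t[18] = 4·4^{17} - 6 = 4·17179869184 - 6 = 68719476730.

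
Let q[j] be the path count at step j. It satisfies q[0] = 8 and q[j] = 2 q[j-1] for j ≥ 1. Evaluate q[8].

2048

q[1] = 2(8) = 16
q[2] = 2(16) = 32
q[3] = 2(32) = 64
q[4] = 2(64) = 128
q[5] = 2(128) = 256
q[6] = 2(256) = 512
q[7] = 2(512) = 1024
q[8] = 2(1024) = 2048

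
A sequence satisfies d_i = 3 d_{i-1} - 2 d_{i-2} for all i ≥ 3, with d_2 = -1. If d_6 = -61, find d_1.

Let d_1 = v.
d_3 = -3 - 2v
d_4 = -7 - 6v
d_5 = -15 - 14v
d_6 = -31 - 30v
So -31 - 30v = -61, giving v = 1.

1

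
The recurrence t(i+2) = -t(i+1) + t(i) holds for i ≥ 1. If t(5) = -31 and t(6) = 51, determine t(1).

Rearranging, t(i-2) = t(i) + t(i-1).
t(4) = 51 + (-31) = 20
t(3) = -31 + 20 = -11
t(2) = 20 + (-11) = 9
t(1) = -11 + 9 = -2

-2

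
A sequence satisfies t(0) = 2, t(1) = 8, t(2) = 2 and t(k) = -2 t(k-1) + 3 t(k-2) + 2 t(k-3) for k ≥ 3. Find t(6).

-286

t(3) = -2·2 + 3·8 + 2·2 = 24
t(4) = -2·24 + 3·2 + 2·8 = -26
t(5) = -2·(-26) + 3·24 + 2·2 = 128
t(6) = -2·128 + 3·(-26) + 2·24 = -286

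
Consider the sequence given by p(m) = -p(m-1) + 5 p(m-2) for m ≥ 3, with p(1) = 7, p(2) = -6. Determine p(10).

p(3) = -(-6) + 5(7) = 41
p(4) = -41 + 5(-6) = -71
p(5) = -(-71) + 5(41) = 276
p(6) = -276 + 5(-71) = -631
p(7) = -(-631) + 5(276) = 2011
p(8) = -2011 + 5(-631) = -5166
p(9) = -(-5166) + 5(2011) = 15221
p(10) = -15221 + 5(-5166) = -41051

-41051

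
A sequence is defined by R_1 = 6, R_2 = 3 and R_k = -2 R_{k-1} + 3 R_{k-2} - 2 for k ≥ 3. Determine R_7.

458

R_3 = -2(3) + 3(6) - 2 = 10
R_4 = -2(10) + 3(3) - 2 = -13
R_5 = -2(-13) + 3(10) - 2 = 54
R_6 = -2(54) + 3(-13) - 2 = -149
R_7 = -2(-149) + 3(54) - 2 = 458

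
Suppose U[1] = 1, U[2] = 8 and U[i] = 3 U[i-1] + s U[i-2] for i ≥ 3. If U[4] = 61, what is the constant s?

-1

U[3] = 24 + s
U[4] = 72 + 11s
So 72 + 11s = 61, giving s = -1.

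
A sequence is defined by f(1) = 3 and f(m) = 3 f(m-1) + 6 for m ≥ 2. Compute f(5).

f(2) = 3(3) + 6 = 15
f(3) = 3(15) + 6 = 51
f(4) = 3(51) + 6 = 159
f(5) = 3(159) + 6 = 483

483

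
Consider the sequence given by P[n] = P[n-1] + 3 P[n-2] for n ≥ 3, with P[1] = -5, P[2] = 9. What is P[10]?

P[3] = 9 + 3(-5) = -6
P[4] = (-6) + 3(9) = 21
P[5] = 21 + 3(-6) = 3
P[6] = 3 + 3(21) = 66
P[7] = 66 + 3(3) = 75
P[8] = 75 + 3(66) = 273
P[9] = 273 + 3(75) = 498
P[10] = 498 + 3(273) = 1317

1317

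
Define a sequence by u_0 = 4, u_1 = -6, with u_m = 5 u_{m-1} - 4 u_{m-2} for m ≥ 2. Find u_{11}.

u_2 = 5(-6) - 4(4) = -46
u_3 = 5(-46) - 4(-6) = -206
u_4 = 5(-206) - 4(-46) = -846
u_5 = 5(-846) - 4(-206) = -3406
u_6 = 5(-3406) - 4(-846) = -13646
u_7 = 5(-13646) - 4(-3406) = -54606
u_8 = 5(-54606) - 4(-13646) = -218446
u_9 = 5(-218446) - 4(-54606) = -873806
u_{10} = 5(-873806) - 4(-218446) = -3495246
u_{11} = 5(-3495246) - 4(-873806) = -13981006

-13981006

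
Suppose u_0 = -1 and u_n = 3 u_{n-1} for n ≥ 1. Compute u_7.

u_1 = 3*(-1) = -3
u_2 = 3*(-3) = -9
u_3 = 3*(-9) = -27
u_4 = 3*(-27) = -81
u_5 = 3*(-81) = -243
u_6 = 3*(-243) = -729
u_7 = 3*(-729) = -2187

-2187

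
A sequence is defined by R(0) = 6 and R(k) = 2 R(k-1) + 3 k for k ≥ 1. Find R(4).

R(1) = 2·6 + 3 = 15
R(2) = 2·15 + 6 = 36
R(3) = 2·36 + 9 = 81
R(4) = 2·81 + 12 = 174

174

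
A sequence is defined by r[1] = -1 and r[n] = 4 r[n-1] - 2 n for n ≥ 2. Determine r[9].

r[2] = 4(-1) - 4 = -8
r[3] = 4(-8) - 6 = -38
r[4] = 4(-38) - 8 = -160
r[5] = 4(-160) - 10 = -650
r[6] = 4(-650) - 12 = -2612
r[7] = 4(-2612) - 14 = -10462
r[8] = 4(-10462) - 16 = -41864
r[9] = 4(-41864) - 18 = -167474

-167474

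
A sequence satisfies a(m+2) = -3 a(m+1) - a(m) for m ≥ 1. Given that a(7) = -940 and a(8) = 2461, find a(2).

Rearranging, a(m-2) = -(a(m) + 3 a(m-1)).
a(6) = -(2461 + 3·(-940)) = 359
a(5) = -(-940 + 3·359) = -137
a(4) = -(359 + 3·(-137)) = 52
a(3) = -(-137 + 3·52) = -19
a(2) = -(52 + 3·(-19)) = 5

5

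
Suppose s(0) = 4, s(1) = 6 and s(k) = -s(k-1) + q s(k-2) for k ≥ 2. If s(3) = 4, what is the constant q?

-1

s(2) = -6 + 4q
s(3) = 6 + 2q
So 6 + 2q = 4, giving q = -1.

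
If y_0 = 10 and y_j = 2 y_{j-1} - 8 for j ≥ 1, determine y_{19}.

The fixed point is -8/(1 - 2) = 8, so y_j - 8 = 2(y_{j-1} - 8).
Hence y_j = 2·2^j + 8.
y_{19} = 2·2^{19} + 8 = 2·524288 + 8 = 1048584.

1048584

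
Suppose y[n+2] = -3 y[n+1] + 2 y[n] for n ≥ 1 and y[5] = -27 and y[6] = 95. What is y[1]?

-3

Rearranging, y[n-2] = (y[n] + 3 y[n-1]) / 2.
y[4] = (95 + 3(-27)) / 2 = 14/2 = 7
y[3] = (-27 + 3(7)) / 2 = -6/2 = -3
y[2] = (7 + 3(-3)) / 2 = -2/2 = -1
y[1] = (-3 + 3(-1)) / 2 = -6/2 = -3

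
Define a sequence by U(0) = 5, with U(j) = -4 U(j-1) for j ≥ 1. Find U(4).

U(1) = -4·5 = -20
U(2) = -4·(-20) = 80
U(3) = -4·80 = -320
U(4) = -4·(-320) = 1280

1280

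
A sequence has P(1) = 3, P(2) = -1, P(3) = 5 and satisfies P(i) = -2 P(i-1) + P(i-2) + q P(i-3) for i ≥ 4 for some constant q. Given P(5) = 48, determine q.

P(4) = -11 + 3q
P(5) = 27 - 7q
So 27 - 7q = 48, giving q = -3.

-3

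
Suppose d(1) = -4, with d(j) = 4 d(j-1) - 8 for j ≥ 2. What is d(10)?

-1747624

d(2) = 4*(-4) - 8 = -24
d(3) = 4*(-24) - 8 = -104
d(4) = 4*(-104) - 8 = -424
d(5) = 4*(-424) - 8 = -1704
d(6) = 4*(-1704) - 8 = -6824
d(7) = 4*(-6824) - 8 = -27304
d(8) = 4*(-27304) - 8 = -109224
d(9) = 4*(-109224) - 8 = -436904
d(10) = 4*(-436904) - 8 = -1747624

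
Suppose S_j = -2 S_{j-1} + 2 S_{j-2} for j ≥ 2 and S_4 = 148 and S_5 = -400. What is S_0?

Rearranging, S_{j-2} = (S_j + 2 S_{j-1}) / 2.
S_3 = (-400 + 2·148) / 2 = -104/2 = -52
S_2 = (148 + 2·(-52)) / 2 = 44/2 = 22
S_1 = (-52 + 2·22) / 2 = -8/2 = -4
S_0 = (22 + 2·(-4)) / 2 = 14/2 = 7

7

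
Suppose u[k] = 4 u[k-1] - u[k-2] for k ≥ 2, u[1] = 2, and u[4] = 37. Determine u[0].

5

Let u[0] = w.
u[2] = 8 - w
u[3] = 30 - 4w
u[4] = 112 - 15w
So 112 - 15w = 37, giving w = 5.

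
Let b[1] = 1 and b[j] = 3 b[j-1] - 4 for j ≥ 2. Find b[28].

The fixed point is -4/(1 - 3) = 2, so b[j] - 2 = 3(b[j-1] - 2).
Hence b[j] = -1·3^{j-1} + 2.
b[28] = -1·3^{27} + 2 = -1·7625597484987 + 2 = -7625597484985.

-7625597484985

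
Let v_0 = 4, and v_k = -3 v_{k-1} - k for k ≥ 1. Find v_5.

-1019

v_1 = -3·4 - 1 = -13
v_2 = -3·(-13) - 2 = 37
v_3 = -3·37 - 3 = -114
v_4 = -3·(-114) - 4 = 338
v_5 = -3·338 - 5 = -1019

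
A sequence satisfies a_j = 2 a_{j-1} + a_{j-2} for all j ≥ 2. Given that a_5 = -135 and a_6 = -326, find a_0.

Rearranging, a_{j-2} = a_j - 2 a_{j-1}.
a_4 = -326 - 2(-135) = -56
a_3 = -135 - 2(-56) = -23
a_2 = -56 - 2(-23) = -10
a_1 = -23 - 2(-10) = -3
a_0 = -10 - 2(-3) = -4

-4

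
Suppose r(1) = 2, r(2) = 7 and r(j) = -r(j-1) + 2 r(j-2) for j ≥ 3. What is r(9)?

-423

r(3) = -7 + 2(2) = -3
r(4) = -(-3) + 2(7) = 17
r(5) = -17 + 2(-3) = -23
r(6) = -(-23) + 2(17) = 57
r(7) = -57 + 2(-23) = -103
r(8) = -(-103) + 2(57) = 217
r(9) = -217 + 2(-103) = -423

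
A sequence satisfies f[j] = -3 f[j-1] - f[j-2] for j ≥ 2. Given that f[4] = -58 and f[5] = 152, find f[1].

2

Rearranging, f[j-2] = -(f[j] + 3 f[j-1]).
f[3] = -(152 + 3·(-58)) = 22
f[2] = -(-58 + 3·22) = -8
f[1] = -(22 + 3·(-8)) = 2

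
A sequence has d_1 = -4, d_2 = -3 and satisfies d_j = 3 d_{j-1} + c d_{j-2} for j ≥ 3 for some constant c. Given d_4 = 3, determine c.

-2

d_3 = -9 - 4c
d_4 = -27 - 15c
So -27 - 15c = 3, giving c = -2.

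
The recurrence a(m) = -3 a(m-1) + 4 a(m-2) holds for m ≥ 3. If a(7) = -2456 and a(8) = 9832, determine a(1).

1

Rearranging, a(m-2) = (a(m) + 3 a(m-1)) / 4.
a(6) = (9832 + 3(-2456)) / 4 = 2464/4 = 616
a(5) = (-2456 + 3(616)) / 4 = -608/4 = -152
a(4) = (616 + 3(-152)) / 4 = 160/4 = 40
a(3) = (-152 + 3(40)) / 4 = -32/4 = -8
a(2) = (40 + 3(-8)) / 4 = 16/4 = 4
a(1) = (-8 + 3(4)) / 4 = 4/4 = 1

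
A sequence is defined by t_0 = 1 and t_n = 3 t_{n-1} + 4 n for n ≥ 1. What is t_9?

78711

t_1 = 3(1) + 4 = 7
t_2 = 3(7) + 8 = 29
t_3 = 3(29) + 12 = 99
t_4 = 3(99) + 16 = 313
t_5 = 3(313) + 20 = 959
t_6 = 3(959) + 24 = 2901
t_7 = 3(2901) + 28 = 8731
t_8 = 3(8731) + 32 = 26225
t_9 = 3(26225) + 36 = 78711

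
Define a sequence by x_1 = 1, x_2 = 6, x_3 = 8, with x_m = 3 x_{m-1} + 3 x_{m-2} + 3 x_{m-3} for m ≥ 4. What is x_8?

x_4 = 3(8) + 3(6) + 3(1) = 45
x_5 = 3(45) + 3(8) + 3(6) = 177
x_6 = 3(177) + 3(45) + 3(8) = 690
x_7 = 3(690) + 3(177) + 3(45) = 2736
x_8 = 3(2736) + 3(690) + 3(177) = 10809

10809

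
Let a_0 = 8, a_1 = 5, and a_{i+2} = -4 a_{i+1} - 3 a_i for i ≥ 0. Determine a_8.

-42632

a_2 = -4(5) - 3(8) = -44
a_3 = -4(-44) - 3(5) = 161
a_4 = -4(161) - 3(-44) = -512
a_5 = -4(-512) - 3(161) = 1565
a_6 = -4(1565) - 3(-512) = -4724
a_7 = -4(-4724) - 3(1565) = 14201
a_8 = -4(14201) - 3(-4724) = -42632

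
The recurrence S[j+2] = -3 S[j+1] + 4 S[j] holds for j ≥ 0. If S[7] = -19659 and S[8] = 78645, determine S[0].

Rearranging, S[j-2] = (S[j] + 3 S[j-1]) / 4.
S[6] = (78645 + 3(-19659)) / 4 = 19668/4 = 4917
S[5] = (-19659 + 3(4917)) / 4 = -4908/4 = -1227
S[4] = (4917 + 3(-1227)) / 4 = 1236/4 = 309
S[3] = (-1227 + 3(309)) / 4 = -300/4 = -75
S[2] = (309 + 3(-75)) / 4 = 84/4 = 21
S[1] = (-75 + 3(21)) / 4 = -12/4 = -3
S[0] = (21 + 3(-3)) / 4 = 12/4 = 3

3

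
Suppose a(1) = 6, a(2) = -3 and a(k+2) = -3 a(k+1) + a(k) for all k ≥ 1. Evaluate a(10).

a(3) = -3·(-3) + 6 = 15
a(4) = -3·15 + (-3) = -48
a(5) = -3·(-48) + 15 = 159
a(6) = -3·159 + (-48) = -525
a(7) = -3·(-525) + 159 = 1734
a(8) = -3·1734 + (-525) = -5727
a(9) = -3·(-5727) + 1734 = 18915
a(10) = -3·18915 + (-5727) = -62472

-62472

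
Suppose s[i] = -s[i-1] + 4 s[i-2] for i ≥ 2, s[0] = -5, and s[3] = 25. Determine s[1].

1

Let s[1] = y.
s[2] = -20 - y
s[3] = 20 + 5y
So 20 + 5y = 25, giving y = 1.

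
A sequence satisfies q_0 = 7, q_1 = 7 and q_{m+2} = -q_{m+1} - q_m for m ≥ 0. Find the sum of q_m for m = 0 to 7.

14

q_2 = -7 - 7 = -14
q_3 = -(-14) - 7 = 7
q_4 = -7 - (-14) = 7
q_5 = -7 - 7 = -14
q_6 = -(-14) - 7 = 7
q_7 = -7 - (-14) = 7
Sum = 7 + 7 + (-14) + 7 + 7 + (-14) + 7 + 7 = 14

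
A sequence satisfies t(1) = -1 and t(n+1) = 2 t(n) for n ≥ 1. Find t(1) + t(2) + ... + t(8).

t(2) = 2(-1) = -2
t(3) = 2(-2) = -4
t(4) = 2(-4) = -8
t(5) = 2(-8) = -16
t(6) = 2(-16) = -32
t(7) = 2(-32) = -64
t(8) = 2(-64) = -128
Sum = (-1) + (-2) + (-4) + (-8) + (-16) + (-32) + (-64) + (-128) = -255

-255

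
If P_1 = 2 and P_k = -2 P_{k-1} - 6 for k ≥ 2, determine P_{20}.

The fixed point is -6/(1 + 2) = -2, so P_k + 2 = -2(P_{k-1} + 2).
Hence P_k = 4·(-2)^{k-1} - 2.
P_{20} = 4·(-2)^{19} - 2 = 4·-524288 - 2 = -2097154.

-2097154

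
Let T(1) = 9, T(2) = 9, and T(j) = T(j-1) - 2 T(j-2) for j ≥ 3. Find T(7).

63

T(3) = 9 - 2(9) = -9
T(4) = (-9) - 2(9) = -27
T(5) = (-27) - 2(-9) = -9
T(6) = (-9) - 2(-27) = 45
T(7) = 45 - 2(-9) = 63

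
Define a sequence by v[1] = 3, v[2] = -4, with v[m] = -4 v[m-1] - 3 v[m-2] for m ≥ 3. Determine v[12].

-88576

v[3] = -4·(-4) - 3·3 = 7
v[4] = -4·7 - 3·(-4) = -16
v[5] = -4·(-16) - 3·7 = 43
v[6] = -4·43 - 3·(-16) = -124
v[7] = -4·(-124) - 3·43 = 367
v[8] = -4·367 - 3·(-124) = -1096
v[9] = -4·(-1096) - 3·367 = 3283
v[10] = -4·3283 - 3·(-1096) = -9844
v[11] = -4·(-9844) - 3·3283 = 29527
v[12] = -4·29527 - 3·(-9844) = -88576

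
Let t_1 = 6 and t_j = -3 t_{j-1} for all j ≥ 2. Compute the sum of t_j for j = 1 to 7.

3282

t_2 = -3*6 = -18
t_3 = -3*(-18) = 54
t_4 = -3*54 = -162
t_5 = -3*(-162) = 486
t_6 = -3*486 = -1458
t_7 = -3*(-1458) = 4374
Sum = 6 + (-18) + 54 + (-162) + 486 + (-1458) + 4374 = 3282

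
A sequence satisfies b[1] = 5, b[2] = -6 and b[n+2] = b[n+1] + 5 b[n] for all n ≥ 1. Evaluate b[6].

29

b[3] = (-6) + 5(5) = 19
b[4] = 19 + 5(-6) = -11
b[5] = (-11) + 5(19) = 84
b[6] = 84 + 5(-11) = 29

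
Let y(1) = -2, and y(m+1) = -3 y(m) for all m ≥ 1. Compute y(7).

y(2) = -3*(-2) = 6
y(3) = -3*6 = -18
y(4) = -3*(-18) = 54
y(5) = -3*54 = -162
y(6) = -3*(-162) = 486
y(7) = -3*486 = -1458

-1458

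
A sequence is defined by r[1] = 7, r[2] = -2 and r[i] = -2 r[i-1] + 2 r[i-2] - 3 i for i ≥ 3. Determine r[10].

r[3] = -2·(-2) + 2·7 - 9 = 9
r[4] = -2·9 + 2·(-2) - 12 = -34
r[5] = -2·(-34) + 2·9 - 15 = 71
r[6] = -2·71 + 2·(-34) - 18 = -228
r[7] = -2·(-228) + 2·71 - 21 = 577
r[8] = -2·577 + 2·(-228) - 24 = -1634
r[9] = -2·(-1634) + 2·577 - 27 = 4395
r[10] = -2·4395 + 2·(-1634) - 30 = -12088

-12088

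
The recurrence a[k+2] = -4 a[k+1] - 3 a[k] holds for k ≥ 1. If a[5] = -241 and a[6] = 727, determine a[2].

7

Rearranging, a[k-2] = (a[k] + 4 a[k-1]) / -3.
a[4] = (727 + 4·(-241)) / -3 = -237/-3 = 79
a[3] = (-241 + 4·79) / -3 = 75/-3 = -25
a[2] = (79 + 4·(-25)) / -3 = -21/-3 = 7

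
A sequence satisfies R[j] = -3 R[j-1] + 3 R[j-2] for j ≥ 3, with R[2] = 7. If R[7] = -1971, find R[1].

Let R[1] = y.
R[3] = -21 + 3y
R[4] = 84 - 9y
R[5] = -315 + 36y
R[6] = 1197 - 135y
R[7] = -4536 + 513y
So -4536 + 513y = -1971, giving y = 5.

5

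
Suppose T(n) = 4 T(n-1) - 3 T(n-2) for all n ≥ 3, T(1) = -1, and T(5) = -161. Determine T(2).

Let T(2) = v.
T(3) = 3 + 4v
T(4) = 12 + 13v
T(5) = 39 + 40v
So 39 + 40v = -161, giving v = -5.

-5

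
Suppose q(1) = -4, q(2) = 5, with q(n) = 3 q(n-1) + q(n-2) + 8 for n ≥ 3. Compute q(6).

q(3) = 3·5 + (-4) + 8 = 19
q(4) = 3·19 + 5 + 8 = 70
q(5) = 3·70 + 19 + 8 = 237
q(6) = 3·237 + 70 + 8 = 789

789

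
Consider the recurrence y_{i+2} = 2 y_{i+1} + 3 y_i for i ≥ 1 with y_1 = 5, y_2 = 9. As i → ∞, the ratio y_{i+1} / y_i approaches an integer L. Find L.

3

The characteristic equation is r^2 - 2r - 3 = 0, which factors as (r - 3)(r + 1) = 0.
So the roots are 3 and -1. Since |3| > |-1| and the coefficient of 3^i is non-zero, the ratio tends to 3.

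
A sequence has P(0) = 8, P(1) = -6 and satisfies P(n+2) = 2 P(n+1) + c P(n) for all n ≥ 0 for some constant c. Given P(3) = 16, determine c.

4

P(2) = -12 + 8c
P(3) = -24 + 10c
So -24 + 10c = 16, giving c = 4.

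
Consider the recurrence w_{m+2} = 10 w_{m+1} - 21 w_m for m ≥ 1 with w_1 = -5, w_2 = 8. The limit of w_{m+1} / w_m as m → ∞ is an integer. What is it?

7

The characteristic equation is r^2 - 10r + 21 = 0, which factors as (r - 7)(r - 3) = 0.
So the roots are 7 and 3. Since |7| > |3| and the coefficient of 7^m is non-zero, the ratio tends to 7.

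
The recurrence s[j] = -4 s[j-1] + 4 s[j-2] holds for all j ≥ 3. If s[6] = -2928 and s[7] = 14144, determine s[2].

Rearranging, s[j-2] = (s[j] + 4 s[j-1]) / 4.
s[5] = (14144 + 4*(-2928)) / 4 = 2432/4 = 608
s[4] = (-2928 + 4*608) / 4 = -496/4 = -124
s[3] = (608 + 4*(-124)) / 4 = 112/4 = 28
s[2] = (-124 + 4*28) / 4 = -12/4 = -3

-3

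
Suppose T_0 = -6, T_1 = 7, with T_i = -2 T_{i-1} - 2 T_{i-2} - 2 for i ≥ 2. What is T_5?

T_2 = -2*7 - 2*(-6) - 2 = -4
T_3 = -2*(-4) - 2*7 - 2 = -8
T_4 = -2*(-8) - 2*(-4) - 2 = 22
T_5 = -2*22 - 2*(-8) - 2 = -30

-30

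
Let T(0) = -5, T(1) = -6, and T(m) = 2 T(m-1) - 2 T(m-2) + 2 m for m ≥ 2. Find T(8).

T(2) = 2·(-6) - 2·(-5) + 4 = 2
T(3) = 2·2 - 2·(-6) + 6 = 22
T(4) = 2·22 - 2·2 + 8 = 48
T(5) = 2·48 - 2·22 + 10 = 62
T(6) = 2·62 - 2·48 + 12 = 40
T(7) = 2·40 - 2·62 + 14 = -30
T(8) = 2·(-30) - 2·40 + 16 = -124

-124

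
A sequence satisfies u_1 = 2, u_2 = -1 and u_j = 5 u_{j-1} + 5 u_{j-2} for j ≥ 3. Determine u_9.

145625

u_3 = 5·(-1) + 5·2 = 5
u_4 = 5·5 + 5·(-1) = 20
u_5 = 5·20 + 5·5 = 125
u_6 = 5·125 + 5·20 = 725
u_7 = 5·725 + 5·125 = 4250
u_8 = 5·4250 + 5·725 = 24875
u_9 = 5·24875 + 5·4250 = 145625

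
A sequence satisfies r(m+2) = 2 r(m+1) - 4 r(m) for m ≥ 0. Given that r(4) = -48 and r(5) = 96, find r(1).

Rearranging, r(m-2) = (r(m) - 2 r(m-1)) / -4.
r(3) = (96 - 2(-48)) / -4 = 192/-4 = -48
r(2) = (-48 - 2(-48)) / -4 = 48/-4 = -12
r(1) = (-48 - 2(-12)) / -4 = -24/-4 = 6

6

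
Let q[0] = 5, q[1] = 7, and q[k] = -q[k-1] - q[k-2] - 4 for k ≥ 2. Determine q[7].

7

q[2] = -7 - 5 - 4 = -16
q[3] = -(-16) - 7 - 4 = 5
q[4] = -5 - (-16) - 4 = 7
q[5] = -7 - 5 - 4 = -16
q[6] = -(-16) - 7 - 4 = 5
q[7] = -5 - (-16) - 4 = 7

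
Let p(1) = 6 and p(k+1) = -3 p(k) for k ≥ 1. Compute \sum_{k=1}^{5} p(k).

p(2) = -3·6 = -18
p(3) = -3·(-18) = 54
p(4) = -3·54 = -162
p(5) = -3·(-162) = 486
Sum = 6 + (-18) + 54 + (-162) + 486 = 366

366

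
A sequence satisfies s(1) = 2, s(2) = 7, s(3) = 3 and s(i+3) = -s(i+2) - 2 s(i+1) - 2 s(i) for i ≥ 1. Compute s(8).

s(4) = -3 - 2·7 - 2·2 = -21
s(5) = -(-21) - 2·3 - 2·7 = 1
s(6) = -1 - 2·(-21) - 2·3 = 35
s(7) = -35 - 2·1 - 2·(-21) = 5
s(8) = -5 - 2·35 - 2·1 = -77

-77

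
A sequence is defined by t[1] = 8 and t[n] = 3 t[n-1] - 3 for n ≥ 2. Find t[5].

528

t[2] = 3·8 - 3 = 21
t[3] = 3·21 - 3 = 60
t[4] = 3·60 - 3 = 177
t[5] = 3·177 - 3 = 528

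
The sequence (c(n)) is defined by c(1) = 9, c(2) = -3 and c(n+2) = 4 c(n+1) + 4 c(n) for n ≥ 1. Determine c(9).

c(3) = 4*(-3) + 4*9 = 24
c(4) = 4*24 + 4*(-3) = 84
c(5) = 4*84 + 4*24 = 432
c(6) = 4*432 + 4*84 = 2064
c(7) = 4*2064 + 4*432 = 9984
c(8) = 4*9984 + 4*2064 = 48192
c(9) = 4*48192 + 4*9984 = 232704

232704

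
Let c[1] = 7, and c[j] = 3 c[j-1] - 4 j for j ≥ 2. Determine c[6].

c[2] = 3·7 - 8 = 13
c[3] = 3·13 - 12 = 27
c[4] = 3·27 - 16 = 65
c[5] = 3·65 - 20 = 175
c[6] = 3·175 - 24 = 501

501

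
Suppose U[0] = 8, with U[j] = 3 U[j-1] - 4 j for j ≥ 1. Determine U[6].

U[1] = 3*8 - 4 = 20
U[2] = 3*20 - 8 = 52
U[3] = 3*52 - 12 = 144
U[4] = 3*144 - 16 = 416
U[5] = 3*416 - 20 = 1228
U[6] = 3*1228 - 24 = 3660

3660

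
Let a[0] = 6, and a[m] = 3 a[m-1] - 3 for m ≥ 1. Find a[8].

a[1] = 3(6) - 3 = 15
a[2] = 3(15) - 3 = 42
a[3] = 3(42) - 3 = 123
a[4] = 3(123) - 3 = 366
a[5] = 3(366) - 3 = 1095
a[6] = 3(1095) - 3 = 3282
a[7] = 3(3282) - 3 = 9843
a[8] = 3(9843) - 3 = 29526

29526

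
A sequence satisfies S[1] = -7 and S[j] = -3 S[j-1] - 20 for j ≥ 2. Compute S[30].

The fixed point is -20/(1 + 3) = -5, so S[j] + 5 = -3(S[j-1] + 5).
Hence S[j] = -2·(-3)^{j-1} - 5.
S[30] = -2·(-3)^{29} - 5 = -2·-68630377364883 - 5 = 137260754729761.

137260754729761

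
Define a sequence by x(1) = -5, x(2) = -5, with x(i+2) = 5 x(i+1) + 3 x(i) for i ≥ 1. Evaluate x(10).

x(3) = 5(-5) + 3(-5) = -40
x(4) = 5(-40) + 3(-5) = -215
x(5) = 5(-215) + 3(-40) = -1195
x(6) = 5(-1195) + 3(-215) = -6620
x(7) = 5(-6620) + 3(-1195) = -36685
x(8) = 5(-36685) + 3(-6620) = -203285
x(9) = 5(-203285) + 3(-36685) = -1126480
x(10) = 5(-1126480) + 3(-203285) = -6242255

-6242255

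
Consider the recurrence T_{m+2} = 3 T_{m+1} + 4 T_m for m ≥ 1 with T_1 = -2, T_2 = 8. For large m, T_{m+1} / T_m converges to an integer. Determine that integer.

4

The characteristic equation is r^2 - 3r - 4 = 0, which factors as (r - 4)(r + 1) = 0.
So the roots are 4 and -1. Since |4| > |-1| and the coefficient of 4^m is non-zero, the ratio tends to 4.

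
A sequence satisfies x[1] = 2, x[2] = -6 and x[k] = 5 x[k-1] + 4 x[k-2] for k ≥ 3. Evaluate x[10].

x[3] = 5·(-6) + 4·2 = -22
x[4] = 5·(-22) + 4·(-6) = -134
x[5] = 5·(-134) + 4·(-22) = -758
x[6] = 5·(-758) + 4·(-134) = -4326
x[7] = 5·(-4326) + 4·(-758) = -24662
x[8] = 5·(-24662) + 4·(-4326) = -140614
x[9] = 5·(-140614) + 4·(-24662) = -801718
x[10] = 5·(-801718) + 4·(-140614) = -4571046

-4571046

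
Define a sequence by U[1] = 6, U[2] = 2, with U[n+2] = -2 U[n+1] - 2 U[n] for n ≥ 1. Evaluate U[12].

448

U[3] = -2·2 - 2·6 = -16
U[4] = -2·(-16) - 2·2 = 28
U[5] = -2·28 - 2·(-16) = -24
U[6] = -2·(-24) - 2·28 = -8
U[7] = -2·(-8) - 2·(-24) = 64
U[8] = -2·64 - 2·(-8) = -112
U[9] = -2·(-112) - 2·64 = 96
U[10] = -2·96 - 2·(-112) = 32
U[11] = -2·32 - 2·96 = -256
U[12] = -2·(-256) - 2·32 = 448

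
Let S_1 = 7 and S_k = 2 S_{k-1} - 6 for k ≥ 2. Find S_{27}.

The fixed point is -6/(1 - 2) = 6, so S_k - 6 = 2(S_{k-1} - 6).
Hence S_k = 1·2^{k-1} + 6.
S_{27} = 1·2^{26} + 6 = 1·67108864 + 6 = 67108870.

67108870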